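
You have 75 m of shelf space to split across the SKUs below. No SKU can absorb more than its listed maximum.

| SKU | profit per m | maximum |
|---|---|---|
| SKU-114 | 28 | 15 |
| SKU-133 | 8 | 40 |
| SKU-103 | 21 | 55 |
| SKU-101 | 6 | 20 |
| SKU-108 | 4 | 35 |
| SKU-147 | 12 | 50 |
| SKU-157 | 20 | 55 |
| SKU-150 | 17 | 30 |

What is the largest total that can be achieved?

1675

Rank by profit per m: SKU-114 28 > SKU-103 21 > SKU-157 20 > SKU-150 17 > SKU-147 12 > SKU-133 8 > SKU-101 6 > SKU-108 4.
SKU-114 takes 15 to reach its cap of 15 → 60 left.
SKU-103 takes 55 to reach its cap of 55 → 5 left.
Only 5 left; SKU-157 takes them to reach 5.
Total = 28×15 + 21×55 + 20×5 = 1675.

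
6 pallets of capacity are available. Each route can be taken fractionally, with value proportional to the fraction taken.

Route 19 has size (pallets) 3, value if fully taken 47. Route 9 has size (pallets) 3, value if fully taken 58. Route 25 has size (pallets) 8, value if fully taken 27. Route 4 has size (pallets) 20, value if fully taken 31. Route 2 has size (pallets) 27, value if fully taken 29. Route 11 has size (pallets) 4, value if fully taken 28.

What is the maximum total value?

105

Best value per unit of size first: Route 9 58/3≈19.3, Route 19 47/3≈15.7, Route 11 28/4≈7, Route 25 27/8≈3.38, Route 4 31/20≈1.55, Route 2 29/27≈1.07.
Route 9: take in full, 3 pallets for value 58 — 3 left.
All 3 pallets of Route 19 fit (value 47) — 0 remain.
Total value = 105.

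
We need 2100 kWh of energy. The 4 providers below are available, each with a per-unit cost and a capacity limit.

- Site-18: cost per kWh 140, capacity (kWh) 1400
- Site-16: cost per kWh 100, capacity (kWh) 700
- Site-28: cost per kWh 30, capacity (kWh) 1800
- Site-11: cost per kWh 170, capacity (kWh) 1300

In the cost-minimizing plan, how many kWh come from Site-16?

Fill from the cheapest provider first.
Site-28 at 30: take all 1800 kWh ; 300 still needed.
Take 300 from Site-16 at 100 to finish.
Site-18, Site-11: unused.

300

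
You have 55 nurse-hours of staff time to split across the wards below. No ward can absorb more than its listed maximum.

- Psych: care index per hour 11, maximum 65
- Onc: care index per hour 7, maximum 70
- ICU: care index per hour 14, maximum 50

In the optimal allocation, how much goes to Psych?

Rank by care index per hour: ICU 14 > Psych 11 > Onc 7.
ICU: +50 to 50 (cap) → 5 left.
Psych: +5 (room for 65) → 5. Pool exhausted.

5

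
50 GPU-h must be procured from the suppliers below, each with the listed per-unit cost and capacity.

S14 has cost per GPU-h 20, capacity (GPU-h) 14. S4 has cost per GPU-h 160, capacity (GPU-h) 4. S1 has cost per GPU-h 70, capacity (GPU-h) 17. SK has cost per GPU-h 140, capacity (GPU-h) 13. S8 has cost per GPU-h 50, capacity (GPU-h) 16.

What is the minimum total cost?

Cheapest first:
S14 at 20: take all 14 GPU-h — 36 still needed.
S8 at 50: take all 16 GPU-h — 20 still needed.
S1 at 70: take all 17 GPU-h — 3 still needed.
Take 3 from SK at 140 to finish.
S4: unused.
Cost = 14×20 + 16×50 + 17×70 + 3×140 = 2690.

2690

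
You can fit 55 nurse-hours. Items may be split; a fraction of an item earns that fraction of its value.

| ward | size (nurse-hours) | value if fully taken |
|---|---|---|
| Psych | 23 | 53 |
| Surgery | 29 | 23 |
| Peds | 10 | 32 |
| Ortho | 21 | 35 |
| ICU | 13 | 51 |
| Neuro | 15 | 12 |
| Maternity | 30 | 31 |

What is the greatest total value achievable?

151

Best value per unit of size first: ICU 51/13≈3.92, Peds 32/10≈3.2, Psych 53/23≈2.3, Ortho 35/21≈1.67, Maternity 31/30≈1.03, Neuro 12/15≈0.8, Surgery 23/29≈0.793.
ICU: take in full, 13 nurse-hours for value 51 → 42 left.
All 10 nurse-hours of Peds fit (value 32) → 32 remain.
Take all of Psych (23 nurse-hours, value 53) → 9 nurse-hours left.
Fill the last 9 nurse-hours with part of Ortho: 9/21 of it earns 15.
Total value = 151.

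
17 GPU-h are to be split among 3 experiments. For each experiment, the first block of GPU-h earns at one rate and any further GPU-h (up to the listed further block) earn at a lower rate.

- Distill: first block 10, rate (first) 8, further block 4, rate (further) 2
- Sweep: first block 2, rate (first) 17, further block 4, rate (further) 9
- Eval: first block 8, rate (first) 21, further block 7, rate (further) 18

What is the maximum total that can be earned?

Treat each block as its own option and order by rate: Eval/first 21 > Eval/second 18 > Sweep/first 17 > Sweep/second 9 > Distill/first 8 > Distill/second 2.
Eval first at 21: fill all 8 ; 9 left.
Eval/second (18): +7 ; 2 left.
Fill Sweep first block (2 at 17) ; 0 left.
Total = 21×8 + 18×7 + 17×2 = 328.

328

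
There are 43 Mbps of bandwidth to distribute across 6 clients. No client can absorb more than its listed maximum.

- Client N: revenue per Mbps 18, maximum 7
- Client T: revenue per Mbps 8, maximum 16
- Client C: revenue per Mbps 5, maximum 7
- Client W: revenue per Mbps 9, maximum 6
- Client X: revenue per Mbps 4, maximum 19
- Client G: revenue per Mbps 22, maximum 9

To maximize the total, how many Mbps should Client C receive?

5

Rank by revenue per Mbps: Client G 22 > Client N 18 > Client W 9 > Client T 8 > Client C 5 > Client X 4.
Give Client G 9 to hit its cap of 9 → 34 left.
Give Client N 7 to hit its cap of 7 → 27 left.
Client W takes 6 to reach its cap of 6 → 21 left.
Give Client T 16 to hit its cap of 16 → 5 left.
Client C has room for 7 but only 5 remain, so it gets 5.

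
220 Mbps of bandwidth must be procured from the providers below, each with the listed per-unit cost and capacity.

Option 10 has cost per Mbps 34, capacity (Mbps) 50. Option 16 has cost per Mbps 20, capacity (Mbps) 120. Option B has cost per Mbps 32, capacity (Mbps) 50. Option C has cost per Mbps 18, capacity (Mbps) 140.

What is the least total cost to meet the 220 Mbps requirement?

Fill from the cheapest provider first.
Take 140 from Option C at 18 — need 80 more.
Take 80 from Option 16 at 20 to finish.
Option B, Option 10: unused.
Cost = 140×18 + 80×20 = 4120.

4120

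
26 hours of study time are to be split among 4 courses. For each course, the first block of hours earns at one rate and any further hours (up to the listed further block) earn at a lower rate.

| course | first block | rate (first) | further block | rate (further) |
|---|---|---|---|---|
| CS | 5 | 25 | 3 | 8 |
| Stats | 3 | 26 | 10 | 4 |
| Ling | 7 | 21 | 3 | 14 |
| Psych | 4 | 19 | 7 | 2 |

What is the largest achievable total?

496

Rank every tier by rate: Stats/first 26 > CS/first 25 > Ling/first 21 > Psych/first 19 > Ling/second 14 > CS/second 8 > Stats/second 4 > Psych/second 2.
Stats/first (26): +3 → 23 left.
CS first at 25: fill all 5 → 18 left.
Fill Ling first block (7 at 21) → 11 left.
Fill Psych first block (4 at 19) → 7 left.
Ling/second (14): +3 → 4 left.
CS/second (8): +3 → 1 left.
1 remain; put them into Stats second at 4.
Total = 26×3 + 25×5 + 21×7 + 19×4 + 14×3 + 8×3 + 4×1 = 496.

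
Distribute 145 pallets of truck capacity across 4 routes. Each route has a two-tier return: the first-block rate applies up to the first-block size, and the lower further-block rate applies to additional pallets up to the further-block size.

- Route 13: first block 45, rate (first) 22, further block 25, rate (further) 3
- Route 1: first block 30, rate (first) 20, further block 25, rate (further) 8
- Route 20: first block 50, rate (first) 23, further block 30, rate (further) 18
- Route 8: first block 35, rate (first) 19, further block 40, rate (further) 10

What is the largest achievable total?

Order all 8 blocks by rate: Route 20/T1 23 > Route 13/T1 22 > Route 1/T1 20 > Route 8/T1 19 > Route 20/T2 18 > Route 8/T2 10 > Route 1/T2 8 > Route 13/T2 3.
Fill Route 20 T1 block (50 at 23) — 95 left.
Fill Route 13 T1 block (45 at 22) — 50 left.
Fill Route 1 T1 block (30 at 20) — 20 left.
20 remain; put them into Route 8 T1 at 19.
Total = 23×50 + 22×45 + 20×30 + 19×20 = 3120.

3120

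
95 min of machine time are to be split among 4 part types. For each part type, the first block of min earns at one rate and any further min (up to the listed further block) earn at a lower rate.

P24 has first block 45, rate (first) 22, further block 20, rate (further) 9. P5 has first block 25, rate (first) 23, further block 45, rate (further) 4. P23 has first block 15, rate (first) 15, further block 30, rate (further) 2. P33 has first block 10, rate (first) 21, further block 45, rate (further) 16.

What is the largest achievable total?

2015

Rank every tier by rate: P5/T1 23 > P24/T1 22 > P33/T1 21 > P33/T2 16 > P23/T1 15 > P24/T2 9 > P5/T2 4 > P23/T2 2.
P5/T1 (23): +25 → 70 left.
P24 T1 at 22: fill all 45 → 25 left.
P33 T1 at 21: fill all 10 → 15 left.
P33 T2 at 16: only 15 left, fill 15.
Total = 23×25 + 22×45 + 21×10 + 16×15 = 2015.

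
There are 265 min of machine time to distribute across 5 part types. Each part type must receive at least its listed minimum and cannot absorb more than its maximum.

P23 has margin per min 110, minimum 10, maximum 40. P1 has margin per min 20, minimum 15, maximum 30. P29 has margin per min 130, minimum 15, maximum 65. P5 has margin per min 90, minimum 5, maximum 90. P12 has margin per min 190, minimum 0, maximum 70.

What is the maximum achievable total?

33200

Meeting every minimum uses 10+15+15+5+0 = 45 min, leaving 220.
Order the part types by margin per min: P12 190 > P29 130 > P23 110 > P5 90 > P1 20.
P12 takes 70 more to reach its cap of 70 — 150 left.
Give P29 50 more to hit its cap of 65 — 100 left.
Give P23 30 more to hit its cap of 40 — 70 left.
P5 has room for 85 more but only 70 remain, so it gets 75.
Total = 110×40 + 20×15 + 130×65 + 90×75 + 190×70 = 33200.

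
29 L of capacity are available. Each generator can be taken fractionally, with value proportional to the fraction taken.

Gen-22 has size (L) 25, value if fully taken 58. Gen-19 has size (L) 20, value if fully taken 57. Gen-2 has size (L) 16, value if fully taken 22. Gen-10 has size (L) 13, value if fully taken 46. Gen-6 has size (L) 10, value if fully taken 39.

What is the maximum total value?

Sort by value density: Gen-6 39/10≈3.9, Gen-10 46/13≈3.54, Gen-19 57/20≈2.85, Gen-22 58/25≈2.32, Gen-2 22/16≈1.38.
All 10 L of Gen-6 fit (value 39) ; 19 remain.
All 13 L of Gen-10 fit (value 46) ; 6 remain.
Only 6 L remain; take 6/20 of Gen-19 for value 57×6/20 = 17.1.
Total value = 102.1.

102.1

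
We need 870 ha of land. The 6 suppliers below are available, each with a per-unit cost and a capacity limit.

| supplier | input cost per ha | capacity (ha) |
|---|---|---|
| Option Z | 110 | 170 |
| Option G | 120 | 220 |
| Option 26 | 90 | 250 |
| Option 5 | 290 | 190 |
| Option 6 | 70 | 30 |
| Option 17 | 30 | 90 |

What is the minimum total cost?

104300

Use suppliers in increasing cost order.
Option 17 (30): use full 90 → 780 ha to go.
Option 6 (70): use full 30 → 750 ha to go.
Option 26 (90): use full 250 → 500 ha to go.
Option Z at 110: take all 170 ha → 330 still needed.
Take 220 from Option G at 120 → need 110 more.
Option 5 (290): take the remaining 110 → done.
Cost = 90×30 + 30×70 + 250×90 + 170×110 + 220×120 + 110×290 = 104300.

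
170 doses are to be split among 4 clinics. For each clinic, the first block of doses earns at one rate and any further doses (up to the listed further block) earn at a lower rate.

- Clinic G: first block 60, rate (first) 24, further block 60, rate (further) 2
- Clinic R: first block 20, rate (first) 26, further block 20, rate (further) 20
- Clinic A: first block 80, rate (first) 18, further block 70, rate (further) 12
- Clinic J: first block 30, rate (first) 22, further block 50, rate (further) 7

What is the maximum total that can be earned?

3740

Rank every tier by rate: Clinic R/T1 26 > Clinic G/T1 24 > Clinic J/T1 22 > Clinic R/T2 20 > Clinic A/T1 18 > Clinic A/T2 12 > Clinic J/T2 7 > Clinic G/T2 2.
Clinic R/T1 (26): +20 — 150 left.
Clinic G/T1 (24): +60 — 90 left.
Fill Clinic J T1 block (30 at 22) — 60 left.
Fill Clinic R T2 block (20 at 20) — 40 left.
40 remain; put them into Clinic A T1 at 18.
Total = 26×20 + 24×60 + 22×30 + 20×20 + 18×40 = 3740.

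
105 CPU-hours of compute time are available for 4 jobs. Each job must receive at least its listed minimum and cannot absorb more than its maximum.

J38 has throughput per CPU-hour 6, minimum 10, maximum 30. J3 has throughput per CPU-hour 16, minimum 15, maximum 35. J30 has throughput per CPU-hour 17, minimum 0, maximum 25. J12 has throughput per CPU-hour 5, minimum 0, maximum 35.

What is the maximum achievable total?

1240

Meeting every minimum uses 10+15+0+0 = 25 CPU-hours, leaving 80.
Highest throughput per CPU-hour first: J30 17 > J3 16 > J38 6 > J12 5.
Give J30 25 more to hit its cap of 25 → 55 left.
Give J3 20 more to hit its cap of 35 → 35 left.
J38 takes 20 more to reach its cap of 30 → 15 left.
J12: +15 (room for 35) → 15. Pool exhausted.
Total = 6×30 + 16×35 + 17×25 + 5×15 = 1240.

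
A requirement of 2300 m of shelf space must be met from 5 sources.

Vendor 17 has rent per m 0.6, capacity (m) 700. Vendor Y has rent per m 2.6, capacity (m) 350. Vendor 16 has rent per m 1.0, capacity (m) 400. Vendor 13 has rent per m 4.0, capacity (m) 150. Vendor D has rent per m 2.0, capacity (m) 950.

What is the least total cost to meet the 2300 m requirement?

3370

Use sources in increasing cost order.
Take 700 from Vendor 17 at 0.6 ; need 1600 more.
Vendor 16 (1.0): use full 400 ; 1200 m to go.
Vendor D (2.0): use full 950 ; 250 m to go.
Vendor Y (2.6): take the remaining 250 ; done.
Vendor 13: unused.
Cost = 700×0.6 + 400×1.0 + 950×2.0 + 250×2.6 = 3370.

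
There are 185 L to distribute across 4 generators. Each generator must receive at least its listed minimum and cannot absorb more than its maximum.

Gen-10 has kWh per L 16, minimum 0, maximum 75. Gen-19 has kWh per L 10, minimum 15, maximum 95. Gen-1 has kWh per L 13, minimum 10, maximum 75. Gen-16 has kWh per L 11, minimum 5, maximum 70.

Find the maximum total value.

Meeting every minimum uses 0+15+10+5 = 30 L, leaving 155.
Order the generators by kWh per L: Gen-10 16 > Gen-1 13 > Gen-16 11 > Gen-19 10.
Gen-10 takes 75 more to reach its cap of 75 ; 80 left.
Give Gen-1 65 more to hit its cap of 75 ; 15 left.
Gen-16: +15 (room for 65) → 20. Pool exhausted.
Total = 16×75 + 10×15 + 13×75 + 11×20 = 2545.

2545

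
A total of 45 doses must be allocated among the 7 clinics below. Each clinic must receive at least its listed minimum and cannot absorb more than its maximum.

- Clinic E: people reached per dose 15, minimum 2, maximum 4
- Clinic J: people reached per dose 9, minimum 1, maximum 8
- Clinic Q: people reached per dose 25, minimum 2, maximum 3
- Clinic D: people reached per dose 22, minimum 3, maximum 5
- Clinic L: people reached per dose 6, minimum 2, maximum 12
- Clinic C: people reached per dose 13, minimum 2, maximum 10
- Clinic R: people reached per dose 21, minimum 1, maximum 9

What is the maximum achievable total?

Meeting every minimum uses 2+1+2+3+2+2+1 = 13 doses, leaving 32.
Highest people reached per dose first: Clinic Q 25 > Clinic D 22 > Clinic R 21 > Clinic E 15 > Clinic C 13 > Clinic J 9 > Clinic L 6.
Clinic Q: +1 to 3 (cap) → 31 left.
Clinic D takes 2 more to reach its cap of 5 → 29 left.
Give Clinic R 8 more to hit its cap of 9 → 21 left.
Clinic E: +2 to 4 (cap) → 19 left.
Give Clinic C 8 more to hit its cap of 10 → 11 left.
Clinic J takes 7 more to reach its cap of 8 → 4 left.
Only 4 left; Clinic L takes them to reach 6.
Total = 15×4 + 9×8 + 25×3 + 22×5 + 6×6 + 13×10 + 21×9 = 672.

672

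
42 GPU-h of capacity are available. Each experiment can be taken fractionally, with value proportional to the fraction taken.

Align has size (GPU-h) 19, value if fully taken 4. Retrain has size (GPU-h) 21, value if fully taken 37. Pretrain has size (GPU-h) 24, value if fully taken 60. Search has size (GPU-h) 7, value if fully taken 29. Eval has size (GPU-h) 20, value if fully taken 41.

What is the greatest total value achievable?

Best value per unit of size first: Search 29/7≈4.14, Pretrain 60/24≈2.5, Eval 41/20≈2.05, Retrain 37/21≈1.76, Align 4/19≈0.211.
Take all of Search (7 GPU-h, value 29) → 35 GPU-h left.
Pretrain: take in full, 24 GPU-h for value 60 → 11 left.
Fill the last 11 GPU-h with part of Eval: 11/20 of it earns 22.55.
Total value = 111.55.

111.55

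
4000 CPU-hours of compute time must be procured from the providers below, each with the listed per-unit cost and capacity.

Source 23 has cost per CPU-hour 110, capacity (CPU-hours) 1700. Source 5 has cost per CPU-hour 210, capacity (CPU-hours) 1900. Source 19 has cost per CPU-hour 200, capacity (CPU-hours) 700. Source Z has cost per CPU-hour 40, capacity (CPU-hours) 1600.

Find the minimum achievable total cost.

391000

Cheapest first:
Source Z (40): use full 1600 → 2400 CPU-hours to go.
Take 1700 from Source 23 at 110 → need 700 more.
Source 19 (200): use full 700 → 0 CPU-hours to go.
Source 5: unused.
Cost = 1600×40 + 1700×110 + 700×200 = 391000.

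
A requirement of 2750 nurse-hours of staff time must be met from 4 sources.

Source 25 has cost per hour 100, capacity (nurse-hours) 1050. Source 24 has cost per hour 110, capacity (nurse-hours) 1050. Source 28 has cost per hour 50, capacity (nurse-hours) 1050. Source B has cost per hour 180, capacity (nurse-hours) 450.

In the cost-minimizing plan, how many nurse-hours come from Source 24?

650

Cheapest first:
Source 28 at 50: take all 1050 nurse-hours → 1700 still needed.
Source 25 at 100: take all 1050 nurse-hours → 650 still needed.
Take 650 from Source 24 at 110 to finish.
Source B: unused.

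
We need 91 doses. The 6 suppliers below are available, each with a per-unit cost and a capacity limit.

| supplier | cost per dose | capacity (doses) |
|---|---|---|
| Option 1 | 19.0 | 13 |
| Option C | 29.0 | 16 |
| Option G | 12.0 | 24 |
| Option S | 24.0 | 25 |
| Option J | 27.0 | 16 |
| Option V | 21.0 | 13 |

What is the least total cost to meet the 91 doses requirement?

Fill from the cheapest supplier first.
Option G (12.0): use full 24 ; 67 doses to go.
Option 1 (19.0): use full 13 ; 54 doses to go.
Option V at 21.0: take all 13 doses ; 41 still needed.
Option S (24.0): use full 25 ; 16 doses to go.
Take 16 from Option J at 27.0 ; need 0 more.
Option C: unused.
Cost = 24×12.0 + 13×19.0 + 13×21.0 + 25×24.0 + 16×27.0 = 1840.

1840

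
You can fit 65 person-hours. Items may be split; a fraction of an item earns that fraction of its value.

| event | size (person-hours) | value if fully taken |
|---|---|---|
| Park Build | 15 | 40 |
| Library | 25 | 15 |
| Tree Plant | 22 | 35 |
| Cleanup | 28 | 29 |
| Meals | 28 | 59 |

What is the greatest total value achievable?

Best value per unit of size first: Park Build 40/15≈2.67, Meals 59/28≈2.11, Tree Plant 35/22≈1.59, Cleanup 29/28≈1.04, Library 15/25≈0.6.
All 15 person-hours of Park Build fit (value 40) — 50 remain.
All 28 person-hours of Meals fit (value 59) — 22 remain.
Tree Plant: take in full, 22 person-hours for value 35 — 0 left.
Total value = 134.

134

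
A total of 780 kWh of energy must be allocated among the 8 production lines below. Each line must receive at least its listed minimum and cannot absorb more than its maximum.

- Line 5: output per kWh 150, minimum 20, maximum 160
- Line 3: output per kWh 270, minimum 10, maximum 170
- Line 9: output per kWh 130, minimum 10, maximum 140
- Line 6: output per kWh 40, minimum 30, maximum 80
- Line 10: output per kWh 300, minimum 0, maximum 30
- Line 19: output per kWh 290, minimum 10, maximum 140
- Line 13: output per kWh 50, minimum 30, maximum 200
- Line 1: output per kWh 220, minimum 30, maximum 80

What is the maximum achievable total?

158000

Meeting every minimum uses 20+10+10+30+0+10+30+30 = 140 kWh, leaving 640.
Highest output per kWh first: Line 10 300 > Line 19 290 > Line 3 270 > Line 1 220 > Line 5 150 > Line 9 130 > Line 13 50 > Line 6 40.
Give Line 10 30 more to hit its cap of 30 — 610 left.
Line 19: +130 to 140 (cap) — 480 left.
Line 3 takes 160 more to reach its cap of 170 — 320 left.
Line 1: +50 to 80 (cap) — 270 left.
Give Line 5 140 more to hit its cap of 160 — 130 left.
Give Line 9 130 more to hit its cap of 140 — 0 left.
Total = 150×160 + 270×170 + 130×140 + 40×30 + 300×30 + 290×140 + 50×30 + 220×80 = 158000.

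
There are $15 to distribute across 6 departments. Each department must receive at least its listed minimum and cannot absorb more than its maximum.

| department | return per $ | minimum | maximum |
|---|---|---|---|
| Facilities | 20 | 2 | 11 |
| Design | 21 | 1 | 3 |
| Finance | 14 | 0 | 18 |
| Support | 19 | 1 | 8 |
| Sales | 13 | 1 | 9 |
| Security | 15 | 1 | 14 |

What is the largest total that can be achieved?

Meeting every minimum uses 2+1+0+1+1+1 = 6 $, leaving 9.
Rank by return per $: Design 21 > Facilities 20 > Support 19 > Security 15 > Finance 14 > Sales 13.
Design: +2 to 3 (cap) ; 7 left.
Only 7 left; Facilities takes them to reach 9.
Total = 20×9 + 21×3 + 19×1 + 13×1 + 15×1 = 290.

290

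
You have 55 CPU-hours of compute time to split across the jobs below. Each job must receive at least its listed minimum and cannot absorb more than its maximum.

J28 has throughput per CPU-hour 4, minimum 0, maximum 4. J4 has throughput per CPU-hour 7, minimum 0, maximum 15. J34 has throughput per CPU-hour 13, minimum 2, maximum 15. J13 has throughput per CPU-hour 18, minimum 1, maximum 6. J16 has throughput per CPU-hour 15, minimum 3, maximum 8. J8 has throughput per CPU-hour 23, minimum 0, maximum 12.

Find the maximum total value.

797

Meeting every minimum uses 0+0+2+1+3+0 = 6 CPU-hours, leaving 49.
Rank by throughput per CPU-hour: J8 23 > J13 18 > J16 15 > J34 13 > J4 7 > J28 4.
J8 takes 12 more to reach its cap of 12 ; 37 left.
J13: +5 to 6 (cap) ; 32 left.
J16 takes 5 more to reach its cap of 8 ; 27 left.
J34: +13 to 15 (cap) ; 14 left.
J4: +14 (room for 15) → 14. Pool exhausted.
Total = 7×14 + 13×15 + 18×6 + 15×8 + 23×12 = 797.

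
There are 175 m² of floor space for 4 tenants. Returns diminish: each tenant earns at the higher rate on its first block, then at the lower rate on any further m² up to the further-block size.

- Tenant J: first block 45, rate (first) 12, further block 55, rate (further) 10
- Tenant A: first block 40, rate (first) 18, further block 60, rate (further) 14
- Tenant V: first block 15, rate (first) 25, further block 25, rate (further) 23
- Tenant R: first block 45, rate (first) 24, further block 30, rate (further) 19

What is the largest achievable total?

Treat each block as its own option and order by rate: Tenant V/T1 25 > Tenant R/T1 24 > Tenant V/T2 23 > Tenant R/T2 19 > Tenant A/T1 18 > Tenant A/T2 14 > Tenant J/T1 12 > Tenant J/T2 10.
Fill Tenant V T1 block (15 at 25) — 160 left.
Fill Tenant R T1 block (45 at 24) — 115 left.
Fill Tenant V T2 block (25 at 23) — 90 left.
Fill Tenant R T2 block (30 at 19) — 60 left.
Tenant A/T1 (18): +40 — 20 left.
Tenant A T2 at 14: only 20 left, fill 20.
Total = 25×15 + 24×45 + 23×25 + 19×30 + 18×40 + 14×20 = 3600.

3600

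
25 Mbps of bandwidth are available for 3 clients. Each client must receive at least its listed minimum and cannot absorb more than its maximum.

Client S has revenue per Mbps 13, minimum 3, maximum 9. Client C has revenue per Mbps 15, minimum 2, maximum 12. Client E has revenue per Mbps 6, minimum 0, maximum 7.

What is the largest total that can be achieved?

Meeting every minimum uses 3+2+0 = 5 Mbps, leaving 20.
Rank by revenue per Mbps: Client C 15 > Client S 13 > Client E 6.
Client C: +10 to 12 (cap) ; 10 left.
Give Client S 6 more to hit its cap of 9 ; 4 left.
Client E has room for 7 more but only 4 remain, so it gets 4.
Total = 13×9 + 15×12 + 6×4 = 321.

321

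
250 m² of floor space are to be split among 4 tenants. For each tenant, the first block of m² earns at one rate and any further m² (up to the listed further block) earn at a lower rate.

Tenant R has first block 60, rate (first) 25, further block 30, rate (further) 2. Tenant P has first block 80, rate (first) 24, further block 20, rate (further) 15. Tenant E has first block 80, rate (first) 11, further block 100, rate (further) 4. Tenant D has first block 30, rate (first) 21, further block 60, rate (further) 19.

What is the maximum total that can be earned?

5490

Rank every tier by rate: Tenant R/tier1 25 > Tenant P/tier1 24 > Tenant D/tier1 21 > Tenant D/tier2 19 > Tenant P/tier2 15 > Tenant E/tier1 11 > Tenant E/tier2 4 > Tenant R/tier2 2.
Tenant R/tier1 (25): +60 ; 190 left.
Fill Tenant P tier1 block (80 at 24) ; 110 left.
Tenant D tier1 at 21: fill all 30 ; 80 left.
Fill Tenant D tier2 block (60 at 19) ; 20 left.
Tenant P tier2 at 15: fill all 20 ; 0 left.
Total = 25×60 + 24×80 + 21×30 + 19×60 + 15×20 = 5490.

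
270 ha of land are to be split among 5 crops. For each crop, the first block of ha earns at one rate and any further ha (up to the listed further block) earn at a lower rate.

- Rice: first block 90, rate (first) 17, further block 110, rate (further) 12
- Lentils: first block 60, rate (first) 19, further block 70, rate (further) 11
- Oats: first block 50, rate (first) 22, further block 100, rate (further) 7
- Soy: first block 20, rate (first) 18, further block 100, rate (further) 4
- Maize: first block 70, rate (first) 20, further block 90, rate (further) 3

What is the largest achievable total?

Treat each block as its own option and order by rate: Oats/first 22 > Maize/first 20 > Lentils/first 19 > Soy/first 18 > Rice/first 17 > Rice/second 12 > Lentils/second 11 > Oats/second 7 > Soy/second 4 > Maize/second 3.
Fill Oats first block (50 at 22) ; 220 left.
Maize/first (20): +70 ; 150 left.
Lentils/first (19): +60 ; 90 left.
Fill Soy first block (20 at 18) ; 70 left.
Rice first at 17: only 70 left, fill 70.
Total = 22×50 + 20×70 + 19×60 + 18×20 + 17×70 = 5190.

5190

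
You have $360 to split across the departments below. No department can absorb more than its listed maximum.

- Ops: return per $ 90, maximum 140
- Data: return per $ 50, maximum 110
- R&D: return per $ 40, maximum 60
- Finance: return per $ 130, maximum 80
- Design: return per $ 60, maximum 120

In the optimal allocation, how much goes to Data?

Highest return per $ first: Finance 130 > Ops 90 > Design 60 > Data 50 > R&D 40.
Finance: +80 to 80 (cap) ; 280 left.
Ops: +140 to 140 (cap) ; 140 left.
Design takes 120 to reach its cap of 120 ; 20 left.
Data: +20 (room for 110) → 20. Pool exhausted.

20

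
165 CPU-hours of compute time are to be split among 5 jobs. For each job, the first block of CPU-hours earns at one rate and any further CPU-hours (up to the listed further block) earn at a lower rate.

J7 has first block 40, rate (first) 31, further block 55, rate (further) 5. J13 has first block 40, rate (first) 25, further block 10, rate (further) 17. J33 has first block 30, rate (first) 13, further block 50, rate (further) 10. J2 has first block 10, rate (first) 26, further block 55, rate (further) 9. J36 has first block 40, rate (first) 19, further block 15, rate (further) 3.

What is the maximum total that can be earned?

3755

Rank every tier by rate: J7/T1 31 > J2/T1 26 > J13/T1 25 > J36/T1 19 > J13/T2 17 > J33/T1 13 > J33/T2 10 > J2/T2 9 > J7/T2 5 > J36/T2 3.
Fill J7 T1 block (40 at 31) ; 125 left.
J2/T1 (26): +10 ; 115 left.
J13/T1 (25): +40 ; 75 left.
Fill J36 T1 block (40 at 19) ; 35 left.
Fill J13 T2 block (10 at 17) ; 25 left.
J33/T1: +25 of 30 at 13; pool empty.
Total = 31×40 + 26×10 + 25×40 + 19×40 + 17×10 + 13×25 = 3755.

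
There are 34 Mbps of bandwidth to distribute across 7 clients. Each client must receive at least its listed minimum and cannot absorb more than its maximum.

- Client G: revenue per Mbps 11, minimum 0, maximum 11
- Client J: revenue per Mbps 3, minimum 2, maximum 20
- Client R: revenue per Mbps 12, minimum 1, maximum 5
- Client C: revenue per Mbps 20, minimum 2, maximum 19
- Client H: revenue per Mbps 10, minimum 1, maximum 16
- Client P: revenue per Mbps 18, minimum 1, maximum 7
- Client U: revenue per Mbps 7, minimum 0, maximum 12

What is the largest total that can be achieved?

582

Meeting every minimum uses 0+2+1+2+1+1+0 = 7 Mbps, leaving 27.
Highest revenue per Mbps first: Client C 20 > Client P 18 > Client R 12 > Client G 11 > Client H 10 > Client U 7 > Client J 3.
Client C takes 17 more to reach its cap of 19 → 10 left.
Client P takes 6 more to reach its cap of 7 → 4 left.
Give Client R 4 more to hit its cap of 5 → 0 left.
Total = 3×2 + 12×5 + 20×19 + 10×1 + 18×7 = 582.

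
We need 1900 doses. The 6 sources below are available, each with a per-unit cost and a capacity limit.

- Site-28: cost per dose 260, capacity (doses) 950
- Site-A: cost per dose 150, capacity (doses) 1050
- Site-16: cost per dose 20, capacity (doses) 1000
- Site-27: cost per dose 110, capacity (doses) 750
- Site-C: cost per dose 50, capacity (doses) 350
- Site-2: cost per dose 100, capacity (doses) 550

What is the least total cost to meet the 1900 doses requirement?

Cheapest first:
Site-16 (20): use full 1000 — 900 doses to go.
Site-C at 50: take all 350 doses — 550 still needed.
Site-2 at 100: take all 550 doses — 0 still needed.
Site-27, Site-A, Site-28: unused.
Cost = 1000×20 + 350×50 + 550×100 = 92500.

92500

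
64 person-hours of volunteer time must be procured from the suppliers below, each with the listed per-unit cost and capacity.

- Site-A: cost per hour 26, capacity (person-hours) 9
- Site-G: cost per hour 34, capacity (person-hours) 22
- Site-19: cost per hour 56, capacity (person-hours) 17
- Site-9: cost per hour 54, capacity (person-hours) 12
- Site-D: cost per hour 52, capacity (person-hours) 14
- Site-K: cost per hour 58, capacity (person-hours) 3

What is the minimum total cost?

2750

Fill from the cheapest supplier first.
Site-A (26): use full 9 ; 55 person-hours to go.
Site-G (34): use full 22 ; 33 person-hours to go.
Site-D at 52: take all 14 person-hours ; 19 still needed.
Site-9 (54): use full 12 ; 7 person-hours to go.
Site-19 at 56: take 7 of its 17 ; requirement met.
Site-K: unused.
Cost = 9×26 + 22×34 + 14×52 + 12×54 + 7×56 = 2750.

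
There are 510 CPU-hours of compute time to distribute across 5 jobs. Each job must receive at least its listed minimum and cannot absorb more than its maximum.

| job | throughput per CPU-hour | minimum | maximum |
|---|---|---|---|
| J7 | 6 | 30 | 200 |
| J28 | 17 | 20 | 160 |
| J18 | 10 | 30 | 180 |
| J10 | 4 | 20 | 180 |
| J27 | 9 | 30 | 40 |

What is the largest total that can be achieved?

Meeting every minimum uses 30+20+30+20+30 = 130 CPU-hours, leaving 380.
Order the jobs by throughput per CPU-hour: J28 17 > J18 10 > J27 9 > J7 6 > J10 4.
J28: +140 to 160 (cap) — 240 left.
Give J18 150 more to hit its cap of 180 — 90 left.
J27: +10 to 40 (cap) — 80 left.
Only 80 left; J7 takes them to reach 110.
Total = 6×110 + 17×160 + 10×180 + 4×20 + 9×40 = 5620.

5620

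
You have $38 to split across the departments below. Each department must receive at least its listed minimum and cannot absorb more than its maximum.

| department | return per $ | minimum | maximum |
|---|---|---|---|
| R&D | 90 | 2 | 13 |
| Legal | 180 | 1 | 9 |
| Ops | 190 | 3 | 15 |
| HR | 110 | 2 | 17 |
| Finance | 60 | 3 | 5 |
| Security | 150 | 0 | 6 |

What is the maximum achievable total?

6060

Meeting every minimum uses 2+1+3+2+3+0 = 11 $, leaving 27.
Highest return per $ first: Ops 190 > Legal 180 > Security 150 > HR 110 > R&D 90 > Finance 60.
Give Ops 12 more to hit its cap of 15 — 15 left.
Legal takes 8 more to reach its cap of 9 — 7 left.
Give Security 6 more to hit its cap of 6 — 1 left.
HR: +1 (room for 15) → 3. Pool exhausted.
Total = 90×2 + 180×9 + 190×15 + 110×3 + 60×3 + 150×6 = 6060.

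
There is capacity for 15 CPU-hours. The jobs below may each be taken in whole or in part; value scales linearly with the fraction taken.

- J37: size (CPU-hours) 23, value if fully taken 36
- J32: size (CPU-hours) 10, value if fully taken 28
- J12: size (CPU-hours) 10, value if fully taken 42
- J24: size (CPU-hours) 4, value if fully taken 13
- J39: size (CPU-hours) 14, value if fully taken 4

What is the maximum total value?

Rank by value-to-size ratio: J12 42/10≈4.2, J24 13/4≈3.25, J32 28/10≈2.8, J37 36/23≈1.57, J39 4/14≈0.286.
All 10 CPU-hours of J12 fit (value 42) ; 5 remain.
Take all of J24 (4 CPU-hours, value 13) ; 1 CPU-hours left.
1 CPU-hours left: a 1/10 share of J32 gives 28×1/10 = 2.8.
Total value = 57.8.

57.8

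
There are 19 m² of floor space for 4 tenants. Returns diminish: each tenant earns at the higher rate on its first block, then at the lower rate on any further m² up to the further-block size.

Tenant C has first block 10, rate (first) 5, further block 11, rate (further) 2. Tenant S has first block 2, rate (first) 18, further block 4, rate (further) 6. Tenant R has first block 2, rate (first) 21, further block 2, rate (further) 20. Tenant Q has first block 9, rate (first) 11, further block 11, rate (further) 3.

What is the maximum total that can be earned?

Treat each block as its own option and order by rate: Tenant R/first 21 > Tenant R/second 20 > Tenant S/first 18 > Tenant Q/first 11 > Tenant S/second 6 > Tenant C/first 5 > Tenant Q/second 3 > Tenant C/second 2.
Tenant R first at 21: fill all 2 — 17 left.
Tenant R/second (20): +2 — 15 left.
Tenant S first at 18: fill all 2 — 13 left.
Fill Tenant Q first block (9 at 11) — 4 left.
Tenant S second at 6: fill all 4 — 0 left.
Total = 21×2 + 20×2 + 18×2 + 11×9 + 6×4 = 241.

241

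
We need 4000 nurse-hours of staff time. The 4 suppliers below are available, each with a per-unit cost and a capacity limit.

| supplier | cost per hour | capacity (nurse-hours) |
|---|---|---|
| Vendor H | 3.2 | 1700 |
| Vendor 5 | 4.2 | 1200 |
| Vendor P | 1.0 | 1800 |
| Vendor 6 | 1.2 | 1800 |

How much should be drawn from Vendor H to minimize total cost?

Use suppliers in increasing cost order.
Take 1800 from Vendor P at 1.0 → need 2200 more.
Vendor 6 (1.2): use full 1800 → 400 nurse-hours to go.
Take 400 from Vendor H at 3.2 to finish.
Vendor 5: unused.

400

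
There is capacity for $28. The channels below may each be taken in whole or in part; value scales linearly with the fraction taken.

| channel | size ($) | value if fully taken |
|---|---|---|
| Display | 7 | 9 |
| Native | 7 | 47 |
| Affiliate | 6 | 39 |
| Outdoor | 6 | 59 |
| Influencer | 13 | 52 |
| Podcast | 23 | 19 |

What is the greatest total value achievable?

Sort by value density: Outdoor 59/6≈9.83, Native 47/7≈6.71, Affiliate 39/6≈6.5, Influencer 52/13≈4, Display 9/7≈1.29, Podcast 19/23≈0.826.
All 6 $ of Outdoor fit (value 59) → 22 remain.
Take all of Native (7 $, value 47) → 15 $ left.
Take all of Affiliate (6 $, value 39) → 9 $ left.
9 $ left: a 9/13 share of Influencer gives 52×9/13 = 36.
Total value = 181.

181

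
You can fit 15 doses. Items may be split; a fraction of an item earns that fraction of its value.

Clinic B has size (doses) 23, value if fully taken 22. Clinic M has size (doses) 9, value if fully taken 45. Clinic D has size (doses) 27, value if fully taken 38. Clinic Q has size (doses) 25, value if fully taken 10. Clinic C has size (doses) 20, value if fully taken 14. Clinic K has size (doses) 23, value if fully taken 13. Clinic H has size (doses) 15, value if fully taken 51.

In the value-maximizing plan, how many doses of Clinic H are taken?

Best value per unit of size first: Clinic M 45/9≈5, Clinic H 51/15≈3.4, Clinic D 38/27≈1.41, Clinic B 22/23≈0.957, Clinic C 14/20≈0.7, Clinic K 13/23≈0.565, Clinic Q 10/25≈0.4.
Clinic M: take in full, 9 doses for value 45 → 6 left.
Only 6 doses remain; take 6/15 of Clinic H for value 51×6/15 = 20.4.

6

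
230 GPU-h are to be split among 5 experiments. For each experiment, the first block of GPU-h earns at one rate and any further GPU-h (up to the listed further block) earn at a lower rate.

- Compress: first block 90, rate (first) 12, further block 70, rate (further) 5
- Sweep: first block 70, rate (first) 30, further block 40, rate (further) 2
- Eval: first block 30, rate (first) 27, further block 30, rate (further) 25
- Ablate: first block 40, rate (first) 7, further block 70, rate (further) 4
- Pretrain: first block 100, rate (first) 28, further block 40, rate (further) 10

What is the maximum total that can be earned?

Order all 10 blocks by rate: Sweep/T1 30 > Pretrain/T1 28 > Eval/T1 27 > Eval/T2 25 > Compress/T1 12 > Pretrain/T2 10 > Ablate/T1 7 > Compress/T2 5 > Ablate/T2 4 > Sweep/T2 2.
Sweep T1 at 30: fill all 70 ; 160 left.
Pretrain/T1 (28): +100 ; 60 left.
Fill Eval T1 block (30 at 27) ; 30 left.
Eval/T2 (25): +30 ; 0 left.
Total = 30×70 + 28×100 + 27×30 + 25×30 = 6460.

6460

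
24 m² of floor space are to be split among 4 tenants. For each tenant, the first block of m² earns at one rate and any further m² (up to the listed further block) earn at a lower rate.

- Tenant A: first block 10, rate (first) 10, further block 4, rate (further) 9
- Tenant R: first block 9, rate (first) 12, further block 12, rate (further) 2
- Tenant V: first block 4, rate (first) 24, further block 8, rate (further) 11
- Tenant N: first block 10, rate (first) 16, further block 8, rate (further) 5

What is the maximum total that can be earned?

375

Treat each block as its own option and order by rate: Tenant V/tier1 24 > Tenant N/tier1 16 > Tenant R/tier1 12 > Tenant V/tier2 11 > Tenant A/tier1 10 > Tenant A/tier2 9 > Tenant N/tier2 5 > Tenant R/tier2 2.
Fill Tenant V tier1 block (4 at 24) — 20 left.
Fill Tenant N tier1 block (10 at 16) — 10 left.
Tenant R/tier1 (12): +9 — 1 left.
Tenant V tier2 at 11: only 1 left, fill 1.
Total = 24×4 + 16×10 + 12×9 + 11×1 = 375.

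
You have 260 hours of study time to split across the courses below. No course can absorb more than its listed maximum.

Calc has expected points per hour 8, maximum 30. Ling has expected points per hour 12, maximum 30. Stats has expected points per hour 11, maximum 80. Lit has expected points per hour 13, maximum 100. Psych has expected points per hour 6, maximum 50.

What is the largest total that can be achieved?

Order the courses by expected points per hour: Lit 13 > Ling 12 > Stats 11 > Calc 8 > Psych 6.
Lit takes 100 to reach its cap of 100 → 160 left.
Give Ling 30 to hit its cap of 30 → 130 left.
Give Stats 80 to hit its cap of 80 → 50 left.
Give Calc 30 to hit its cap of 30 → 20 left.
Psych has room for 50 but only 20 remain, so it gets 20.
Total = 8×30 + 12×30 + 11×80 + 13×100 + 6×20 = 2900.

2900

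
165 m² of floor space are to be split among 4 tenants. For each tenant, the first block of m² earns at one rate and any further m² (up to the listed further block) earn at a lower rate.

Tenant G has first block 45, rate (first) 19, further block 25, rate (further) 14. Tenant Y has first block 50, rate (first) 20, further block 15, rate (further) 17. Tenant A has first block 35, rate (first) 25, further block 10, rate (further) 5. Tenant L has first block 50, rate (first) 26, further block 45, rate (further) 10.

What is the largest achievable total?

3745

Order all 8 blocks by rate: Tenant L/tier1 26 > Tenant A/tier1 25 > Tenant Y/tier1 20 > Tenant G/tier1 19 > Tenant Y/tier2 17 > Tenant G/tier2 14 > Tenant L/tier2 10 > Tenant A/tier2 5.
Tenant L/tier1 (26): +50 — 115 left.
Tenant A/tier1 (25): +35 — 80 left.
Tenant Y tier1 at 20: fill all 50 — 30 left.
Tenant G/tier1: +30 of 45 at 19; pool empty.
Total = 26×50 + 25×35 + 20×50 + 19×30 = 3745.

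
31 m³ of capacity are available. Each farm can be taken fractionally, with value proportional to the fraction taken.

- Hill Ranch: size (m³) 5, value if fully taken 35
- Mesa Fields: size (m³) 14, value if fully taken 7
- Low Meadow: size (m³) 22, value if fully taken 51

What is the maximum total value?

88

Best value per unit of size first: Hill Ranch 35/5≈7, Low Meadow 51/22≈2.32, Mesa Fields 7/14≈0.5.
All 5 m³ of Hill Ranch fit (value 35) ; 26 remain.
Low Meadow: take in full, 22 m³ for value 51 ; 4 left.
Fill the last 4 m³ with part of Mesa Fields: 4/14 of it earns 2.
Total value = 88.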